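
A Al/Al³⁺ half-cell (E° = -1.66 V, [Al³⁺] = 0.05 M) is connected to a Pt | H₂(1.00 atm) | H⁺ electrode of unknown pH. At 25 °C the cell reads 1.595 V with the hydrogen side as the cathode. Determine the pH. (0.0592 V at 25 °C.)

pH = 1.53

E°_cell = 1.66 V and n = 6.
log Q = n(E° − E)/0.0592 = 6×(1.66 − 1.595)/0.0592 = 6.588.
With Q = [Al³⁺]^2·P(H₂)^3 / [H⁺]^6, solving for [H⁺] gives log[H⁺] = -1.532, so pH = 1.53.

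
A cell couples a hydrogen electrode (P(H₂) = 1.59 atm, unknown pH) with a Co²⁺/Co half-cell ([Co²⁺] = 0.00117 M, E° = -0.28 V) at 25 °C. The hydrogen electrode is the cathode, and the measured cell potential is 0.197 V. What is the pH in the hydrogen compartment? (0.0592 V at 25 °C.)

E°_cell = 0.28 V and n = 2.
log Q = n(E° − E)/0.0592 = 2×(0.28 − 0.197)/0.0592 = 2.804.
With Q = [Co²⁺]·P(H₂) / [H⁺]^2, solving for [H⁺] gives log[H⁺] = -2.767, so pH = 2.77.

pH = 2.77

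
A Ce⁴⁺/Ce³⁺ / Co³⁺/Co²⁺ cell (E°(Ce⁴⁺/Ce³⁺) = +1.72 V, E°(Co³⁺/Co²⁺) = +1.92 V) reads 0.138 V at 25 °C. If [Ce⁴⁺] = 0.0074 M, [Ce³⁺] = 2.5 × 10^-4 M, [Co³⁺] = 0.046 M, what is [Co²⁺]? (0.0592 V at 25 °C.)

From the Nernst equation, log Q = n(E° − E)/0.0592 = 1(0.20 − 0.138)/0.0592 = 1.047, so Q = 11.2.
With Q = [Ce⁴⁺]·[Co²⁺]/([Ce³⁺]·[Co³⁺]) and the known concentrations, [Co²⁺] in the numerator gives [Co²⁺] = 0.017 M.

0.017 M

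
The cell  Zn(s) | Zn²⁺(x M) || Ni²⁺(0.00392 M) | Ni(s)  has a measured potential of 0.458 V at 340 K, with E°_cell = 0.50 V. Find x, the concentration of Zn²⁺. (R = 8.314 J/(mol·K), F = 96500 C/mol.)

From the Nernst equation, ln Q = nF(E° − E)/RT = 2×96500×(0.50 − 0.458)/(8.314×340) = 2.868, so Q = 17.6.
With Q = [Zn²⁺]/[Ni²⁺] and the known concentrations, [Zn²⁺] in the numerator gives [Zn²⁺] = 0.069 M.

0.069 M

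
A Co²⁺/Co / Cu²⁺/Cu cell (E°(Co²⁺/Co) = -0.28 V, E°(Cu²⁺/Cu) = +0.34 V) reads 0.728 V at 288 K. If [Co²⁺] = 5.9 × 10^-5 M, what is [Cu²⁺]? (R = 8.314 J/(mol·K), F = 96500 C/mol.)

0.36 M

From the Nernst equation, ln Q = nF(E° − E)/RT = 2×96500×(0.62 − 0.728)/(8.314×288) = -8.705, so Q = 1.66 × 10^-4.
With Q = [Co²⁺]/[Cu²⁺] and the known concentrations, [Cu²⁺] in the denominator gives [Cu²⁺] = 0.36 M.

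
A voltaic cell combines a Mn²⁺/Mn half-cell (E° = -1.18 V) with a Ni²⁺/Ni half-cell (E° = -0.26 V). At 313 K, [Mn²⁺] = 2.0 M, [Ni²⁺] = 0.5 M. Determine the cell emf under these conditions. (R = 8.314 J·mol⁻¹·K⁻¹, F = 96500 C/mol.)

The Ni²⁺/Ni couple has the higher reduction potential and acts as the cathode, so E°_cell = -0.26 − (-1.18) = 0.92 V.
Balancing electrons gives n = 2; the reaction quotient is Q = [Mn²⁺]/[Ni²⁺] = 4.00.
E = E° − (RT/nF) ln Q = 0.92 − (8.314×313)/(2×96500) × (1.386) = 0.920 − 0.019 = 0.901 V.

0.901 V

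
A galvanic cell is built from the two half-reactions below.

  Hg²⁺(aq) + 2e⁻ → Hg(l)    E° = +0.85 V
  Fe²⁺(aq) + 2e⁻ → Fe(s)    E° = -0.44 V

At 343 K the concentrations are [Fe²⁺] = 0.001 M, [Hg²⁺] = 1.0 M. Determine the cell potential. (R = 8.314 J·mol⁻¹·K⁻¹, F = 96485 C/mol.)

The Hg²⁺/Hg couple has the higher reduction potential and acts as the cathode, so E°_cell = +0.85 − (-0.44) = 1.29 V.
Balancing electrons gives n = 2; the reaction quotient is Q = [Fe²⁺]/[Hg²⁺] = 0.00100.
E = E° − (RT/nF) ln Q = 1.29 − (8.314×343)/(2×96485) × (-6.908) = 1.290 + 0.102 = 1.392 V.

1.39 V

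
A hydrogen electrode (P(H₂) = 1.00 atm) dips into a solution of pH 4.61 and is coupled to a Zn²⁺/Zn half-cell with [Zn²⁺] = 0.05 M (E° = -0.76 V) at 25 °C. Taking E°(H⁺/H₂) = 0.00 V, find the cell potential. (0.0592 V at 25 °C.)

0.53 V

The hydrogen couple is the cathode, so E°_cell = 0.76 V; n = 2.
[H⁺] = 10^(−4.61) = 2.5 × 10^-5 M, and Q = [Zn²⁺]·P(H₂) / [H⁺]^2 = 8.3 × 10^7.
E = E° − (0.0592/2) log Q = 0.76 − (0.0592/2)(7.919) = 0.526 V.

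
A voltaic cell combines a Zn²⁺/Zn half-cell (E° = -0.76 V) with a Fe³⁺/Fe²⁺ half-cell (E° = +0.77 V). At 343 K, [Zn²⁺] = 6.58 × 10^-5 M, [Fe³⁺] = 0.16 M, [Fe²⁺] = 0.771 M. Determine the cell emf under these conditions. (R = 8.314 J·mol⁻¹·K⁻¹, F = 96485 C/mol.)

The Fe³⁺/Fe²⁺ couple has the higher reduction potential and acts as the cathode, so E°_cell = +0.77 − (-0.76) = 1.53 V.
Balancing electrons gives n = 2; the reaction quotient is Q = [Zn²⁺]·[Fe²⁺]^2/[Fe³⁺]^2 = 0.00153.
E = E° − (RT/nF) ln Q = 1.53 − (8.314×343)/(2×96485) × (-6.484) = 1.530 + 0.096 = 1.626 V.

1.63 V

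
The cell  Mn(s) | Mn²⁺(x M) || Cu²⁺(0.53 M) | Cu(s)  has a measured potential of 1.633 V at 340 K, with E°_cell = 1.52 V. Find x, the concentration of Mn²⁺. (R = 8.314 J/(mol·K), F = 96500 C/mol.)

From the Nernst equation, ln Q = nF(E° − E)/RT = 2×96500×(1.52 − 1.633)/(8.314×340) = -7.715, so Q = 4.46 × 10^-4.
With Q = [Mn²⁺]/[Cu²⁺] and the known concentrations, [Mn²⁺] in the numerator gives [Mn²⁺] = 2.4 × 10^-4 M.

2.4 × 10^-4 M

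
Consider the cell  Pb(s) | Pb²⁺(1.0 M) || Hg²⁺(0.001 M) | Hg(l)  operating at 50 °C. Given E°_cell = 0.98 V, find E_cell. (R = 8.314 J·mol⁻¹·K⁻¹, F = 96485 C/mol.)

Balancing electrons gives n = 2; the reaction quotient is Q = [Pb²⁺]/[Hg²⁺] = 1000.
E = E° − (RT/nF) ln Q = 0.98 − (8.314×323)/(2×96485) × (6.908) = 0.980 − 0.096 = 0.884 V.

0.884 V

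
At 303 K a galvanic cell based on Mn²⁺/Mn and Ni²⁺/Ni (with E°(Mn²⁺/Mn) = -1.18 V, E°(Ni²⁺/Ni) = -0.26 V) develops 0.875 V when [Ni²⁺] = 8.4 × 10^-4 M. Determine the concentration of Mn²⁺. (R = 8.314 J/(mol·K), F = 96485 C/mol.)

From the Nernst equation, ln Q = nF(E° − E)/RT = 2×96485×(0.92 − 0.875)/(8.314×303) = 3.447, so Q = 31.4.
With Q = [Mn²⁺]/[Ni²⁺] and the known concentrations, [Mn²⁺] in the numerator gives [Mn²⁺] = 0.026 M.

0.026 M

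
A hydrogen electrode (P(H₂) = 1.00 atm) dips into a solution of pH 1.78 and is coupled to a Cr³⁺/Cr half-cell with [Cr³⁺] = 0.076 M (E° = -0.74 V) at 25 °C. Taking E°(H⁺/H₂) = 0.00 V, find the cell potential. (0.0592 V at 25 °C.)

0.66 V

The hydrogen couple is the cathode, so E°_cell = 0.74 V; n = 6.
[H⁺] = 10^(−1.78) = 0.017 M, and Q = [Cr³⁺]^2·P(H₂)^3 / [H⁺]^6 = 2.76 × 10^8.
E = E° − (0.0592/6) log Q = 0.74 − (0.0592/6)(8.442) = 0.657 V.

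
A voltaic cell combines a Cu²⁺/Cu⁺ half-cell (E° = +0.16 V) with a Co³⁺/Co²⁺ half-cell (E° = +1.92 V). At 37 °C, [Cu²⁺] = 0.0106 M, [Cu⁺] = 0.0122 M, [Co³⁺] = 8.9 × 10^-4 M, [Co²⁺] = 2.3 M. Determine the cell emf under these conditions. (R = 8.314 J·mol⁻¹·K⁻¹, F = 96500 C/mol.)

The Co³⁺/Co²⁺ couple has the higher reduction potential and acts as the cathode, so E°_cell = +1.92 − (+0.16) = 1.76 V.
Balancing electrons gives n = 1; the reaction quotient is Q = [Cu²⁺]·[Co²⁺]/([Cu⁺]·[Co³⁺]) = 2250.
E = E° − (RT/nF) ln Q = 1.76 − (8.314×310)/(1×96500) × (7.717) = 1.760 − 0.206 = 1.554 V.

1.55 V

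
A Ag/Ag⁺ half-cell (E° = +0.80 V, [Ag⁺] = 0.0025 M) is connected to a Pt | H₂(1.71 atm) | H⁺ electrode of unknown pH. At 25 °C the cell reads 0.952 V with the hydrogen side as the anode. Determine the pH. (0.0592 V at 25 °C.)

E°_cell = 0.80 V and n = 2.
log Q = n(E° − E)/0.0592 = 2×(0.80 − 0.952)/0.0592 = -5.135.
With Q = [H⁺]^2 / ([Ag⁺]^2·P(H₂)), solving for [H⁺] gives log[H⁺] = -5.053, so pH = 5.05.

pH = 5.05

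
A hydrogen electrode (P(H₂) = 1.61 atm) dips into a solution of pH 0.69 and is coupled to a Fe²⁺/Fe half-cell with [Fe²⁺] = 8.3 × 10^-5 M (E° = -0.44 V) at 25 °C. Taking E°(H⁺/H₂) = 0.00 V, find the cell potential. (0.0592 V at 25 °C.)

0.51 V

The hydrogen couple is the cathode, so E°_cell = 0.44 V; n = 2.
[H⁺] = 10^(−0.69) = 0.20 M, and Q = [Fe²⁺]·P(H₂) / [H⁺]^2 = 0.00321.
E = E° − (0.0592/2) log Q = 0.44 − (0.0592/2)(-2.494) = 0.514 V.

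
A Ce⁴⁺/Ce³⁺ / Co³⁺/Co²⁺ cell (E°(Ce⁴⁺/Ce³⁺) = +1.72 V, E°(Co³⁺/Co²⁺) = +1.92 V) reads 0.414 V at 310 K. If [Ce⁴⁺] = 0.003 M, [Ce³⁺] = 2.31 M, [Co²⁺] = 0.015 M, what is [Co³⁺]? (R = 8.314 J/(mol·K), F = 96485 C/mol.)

From the Nernst equation, ln Q = nF(E° − E)/RT = 1×96485×(0.20 − 0.414)/(8.314×310) = -8.011, so Q = 3.32 × 10^-4.
With Q = [Ce⁴⁺]·[Co²⁺]/([Ce³⁺]·[Co³⁺]) and the known concentrations, [Co³⁺] in the denominator gives [Co³⁺] = 0.059 M.

0.059 M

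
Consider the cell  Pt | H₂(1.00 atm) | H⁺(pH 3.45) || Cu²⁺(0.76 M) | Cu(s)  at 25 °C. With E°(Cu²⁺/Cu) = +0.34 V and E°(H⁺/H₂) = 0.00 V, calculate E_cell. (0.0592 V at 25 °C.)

The Cu²⁺/Cu couple is the cathode, so E°_cell = 0.34 V; n = 2.
[H⁺] = 10^(−3.45) = 3.5 × 10^-4 M, and Q = [H⁺]^2 / ([Cu²⁺]·P(H₂)) = 1.66 × 10^-7.
E = E° − (0.0592/2) log Q = 0.34 − (0.0592/2)(-6.781) = 0.541 V.

0.54 V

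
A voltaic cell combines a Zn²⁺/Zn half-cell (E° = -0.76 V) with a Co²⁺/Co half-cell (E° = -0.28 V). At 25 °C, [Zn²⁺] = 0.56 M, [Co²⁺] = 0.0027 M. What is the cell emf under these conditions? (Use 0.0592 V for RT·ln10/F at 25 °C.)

0.411 V

The Co²⁺/Co couple has the higher reduction potential and acts as the cathode, so E°_cell = -0.28 − (-0.76) = 0.48 V.
Balancing electrons gives n = 2; the reaction quotient is Q = [Zn²⁺]/[Co²⁺] = 207.
At 25 °C, E = E° − (0.0592/n) log Q = 0.48 − (0.0592/2)(2.317) = 0.480 − 0.069 = 0.411 V.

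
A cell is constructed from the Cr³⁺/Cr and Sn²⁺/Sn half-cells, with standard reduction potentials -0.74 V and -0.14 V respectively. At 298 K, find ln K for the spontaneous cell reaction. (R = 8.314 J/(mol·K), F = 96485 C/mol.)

ln K = 140.2

E°_cell = -0.14 − (-0.74) = 0.60 V, with n = 6 electrons transferred.
At equilibrium E = 0, so the Nernst equation gives ln K = nFE°/RT = (6)(96485)(0.60)/((8.314)(298)) = 140.20.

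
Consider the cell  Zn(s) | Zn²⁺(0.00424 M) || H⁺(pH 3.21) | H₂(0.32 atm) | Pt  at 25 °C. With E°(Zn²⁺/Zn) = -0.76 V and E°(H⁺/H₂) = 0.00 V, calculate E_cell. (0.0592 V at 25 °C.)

The hydrogen couple is the cathode, so E°_cell = 0.76 V; n = 2.
[H⁺] = 10^(−3.21) = 6.2 × 10^-4 M, and Q = [Zn²⁺]·P(H₂) / [H⁺]^2 = 3570.
E = E° − (0.0592/2) log Q = 0.76 − (0.0592/2)(3.553) = 0.655 V.

0.65 V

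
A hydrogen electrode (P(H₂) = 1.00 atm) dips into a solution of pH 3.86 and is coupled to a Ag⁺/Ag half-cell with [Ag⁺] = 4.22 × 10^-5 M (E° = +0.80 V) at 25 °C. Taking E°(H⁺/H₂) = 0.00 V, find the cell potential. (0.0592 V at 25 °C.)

0.77 V

The Ag⁺/Ag couple is the cathode, so E°_cell = 0.80 V; n = 2.
[H⁺] = 10^(−3.86) = 1.4 × 10^-4 M, and Q = [H⁺]^2 / ([Ag⁺]^2·P(H₂)) = 10.7.
E = E° − (0.0592/2) log Q = 0.80 − (0.0592/2)(1.029) = 0.770 V.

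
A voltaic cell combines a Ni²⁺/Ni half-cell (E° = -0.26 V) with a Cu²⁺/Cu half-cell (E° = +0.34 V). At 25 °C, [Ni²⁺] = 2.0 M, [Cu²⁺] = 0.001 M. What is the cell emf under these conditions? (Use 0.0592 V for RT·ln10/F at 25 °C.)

0.502 V

The Cu²⁺/Cu couple has the higher reduction potential and acts as the cathode, so E°_cell = +0.34 − (-0.26) = 0.60 V.
Balancing electrons gives n = 2; the reaction quotient is Q = [Ni²⁺]/[Cu²⁺] = 2000.
At 25 °C, E = E° − (0.0592/n) log Q = 0.60 − (0.0592/2)(3.301) = 0.600 − 0.098 = 0.502 V.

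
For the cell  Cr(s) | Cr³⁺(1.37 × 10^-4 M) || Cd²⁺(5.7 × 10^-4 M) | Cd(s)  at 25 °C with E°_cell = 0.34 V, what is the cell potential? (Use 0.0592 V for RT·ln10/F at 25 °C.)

Balancing electrons gives n = 6; the reaction quotient is Q = [Cr³⁺]^2/[Cd²⁺]^3 = 101.
At 25 °C, E = E° − (0.0592/n) log Q = 0.34 − (0.0592/6)(2.006) = 0.340 − 0.020 = 0.320 V.

0.320 V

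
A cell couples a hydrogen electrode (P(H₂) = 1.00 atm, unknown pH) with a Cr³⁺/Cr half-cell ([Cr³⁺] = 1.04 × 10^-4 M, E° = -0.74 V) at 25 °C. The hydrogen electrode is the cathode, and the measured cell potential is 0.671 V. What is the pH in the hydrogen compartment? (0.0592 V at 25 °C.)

E°_cell = 0.74 V and n = 6.
log Q = n(E° − E)/0.0592 = 6×(0.74 − 0.671)/0.0592 = 6.993.
With Q = [Cr³⁺]^2·P(H₂)^3 / [H⁺]^6, solving for [H⁺] gives log[H⁺] = -2.493, so pH = 2.49.

pH = 2.49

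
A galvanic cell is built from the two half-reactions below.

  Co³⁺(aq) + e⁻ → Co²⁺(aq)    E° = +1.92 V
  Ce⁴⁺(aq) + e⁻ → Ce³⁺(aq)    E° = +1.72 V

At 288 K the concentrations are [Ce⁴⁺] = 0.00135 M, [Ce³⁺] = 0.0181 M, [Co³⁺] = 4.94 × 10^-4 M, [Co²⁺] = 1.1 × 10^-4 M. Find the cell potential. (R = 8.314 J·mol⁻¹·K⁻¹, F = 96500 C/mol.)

0.302 V

The Co³⁺/Co²⁺ couple has the higher reduction potential and acts as the cathode, so E°_cell = +1.92 − (+1.72) = 0.20 V.
Balancing electrons gives n = 1; the reaction quotient is Q = [Ce⁴⁺]·[Co²⁺]/([Ce³⁺]·[Co³⁺]) = 0.0166.
E = E° − (RT/nF) ln Q = 0.20 − (8.314×288)/(1×96500) × (-4.098) = 0.200 + 0.102 = 0.302 V.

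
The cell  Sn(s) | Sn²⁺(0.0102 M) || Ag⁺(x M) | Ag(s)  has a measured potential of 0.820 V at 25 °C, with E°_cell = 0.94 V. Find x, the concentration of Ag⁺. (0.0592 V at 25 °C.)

9.5 × 10^-4 M

From the Nernst equation, log Q = n(E° − E)/0.0592 = 2(0.94 − 0.820)/0.0592 = 4.054, so Q = 1.13 × 10^4.
With Q = [Sn²⁺]/[Ag⁺]^2 and the known concentrations, [Ag⁺]^2 in the denominator gives [Ag⁺] = 9.5 × 10^-4 M.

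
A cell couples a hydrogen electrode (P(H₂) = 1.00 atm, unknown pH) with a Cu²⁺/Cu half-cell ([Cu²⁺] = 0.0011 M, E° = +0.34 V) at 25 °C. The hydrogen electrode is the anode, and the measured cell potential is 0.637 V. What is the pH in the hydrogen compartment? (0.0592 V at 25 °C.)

E°_cell = 0.34 V and n = 2.
log Q = n(E° − E)/0.0592 = 2×(0.34 − 0.637)/0.0592 = -10.034.
With Q = [H⁺]^2 / ([Cu²⁺]·P(H₂)), solving for [H⁺] gives log[H⁺] = -6.496, so pH = 6.50.

pH = 6.50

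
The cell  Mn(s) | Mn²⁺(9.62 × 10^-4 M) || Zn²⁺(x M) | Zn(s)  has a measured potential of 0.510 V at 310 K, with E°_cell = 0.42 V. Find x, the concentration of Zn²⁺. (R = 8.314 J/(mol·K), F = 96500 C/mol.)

From the Nernst equation, ln Q = nF(E° − E)/RT = 2×96500×(0.42 − 0.510)/(8.314×310) = -6.740, so Q = 0.00118.
With Q = [Mn²⁺]/[Zn²⁺] and the known concentrations, [Zn²⁺] in the denominator gives [Zn²⁺] = 0.81 M.

0.81 M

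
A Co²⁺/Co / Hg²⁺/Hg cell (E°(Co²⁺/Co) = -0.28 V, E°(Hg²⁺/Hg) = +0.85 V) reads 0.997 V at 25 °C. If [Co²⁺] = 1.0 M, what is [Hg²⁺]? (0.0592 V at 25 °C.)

From the Nernst equation, log Q = n(E° − E)/0.0592 = 2(1.13 − 0.997)/0.0592 = 4.493, so Q = 3.11 × 10^4.
With Q = [Co²⁺]/[Hg²⁺] and the known concentrations, [Hg²⁺] in the denominator gives [Hg²⁺] = 3.2 × 10^-5 M.

3.2 × 10^-5 M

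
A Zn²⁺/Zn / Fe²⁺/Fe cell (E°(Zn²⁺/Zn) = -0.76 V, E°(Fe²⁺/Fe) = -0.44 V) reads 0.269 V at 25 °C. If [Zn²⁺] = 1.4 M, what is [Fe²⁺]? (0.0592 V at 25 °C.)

0.026 M

From the Nernst equation, log Q = n(E° − E)/0.0592 = 2(0.32 − 0.269)/0.0592 = 1.723, so Q = 52.8.
With Q = [Zn²⁺]/[Fe²⁺] and the known concentrations, [Fe²⁺] in the denominator gives [Fe²⁺] = 0.026 M.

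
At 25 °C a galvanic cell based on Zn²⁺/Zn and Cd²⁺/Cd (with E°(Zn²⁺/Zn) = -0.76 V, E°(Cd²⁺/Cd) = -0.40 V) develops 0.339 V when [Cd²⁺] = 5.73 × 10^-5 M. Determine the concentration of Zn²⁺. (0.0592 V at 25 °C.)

From the Nernst equation, log Q = n(E° − E)/0.0592 = 2(0.36 − 0.339)/0.0592 = 0.709, so Q = 5.12.
With Q = [Zn²⁺]/[Cd²⁺] and the known concentrations, [Zn²⁺] in the numerator gives [Zn²⁺] = 2.9 × 10^-4 M.

2.9 × 10^-4 M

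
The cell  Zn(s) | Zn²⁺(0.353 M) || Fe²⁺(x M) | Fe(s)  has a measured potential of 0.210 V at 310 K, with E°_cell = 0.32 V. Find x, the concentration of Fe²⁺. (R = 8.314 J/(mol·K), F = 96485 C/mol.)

9.4 × 10^-5 M

From the Nernst equation, ln Q = nF(E° − E)/RT = 2×96485×(0.32 − 0.210)/(8.314×310) = 8.236, so Q = 3770.
With Q = [Zn²⁺]/[Fe²⁺] and the known concentrations, [Fe²⁺] in the denominator gives [Fe²⁺] = 9.4 × 10^-5 M.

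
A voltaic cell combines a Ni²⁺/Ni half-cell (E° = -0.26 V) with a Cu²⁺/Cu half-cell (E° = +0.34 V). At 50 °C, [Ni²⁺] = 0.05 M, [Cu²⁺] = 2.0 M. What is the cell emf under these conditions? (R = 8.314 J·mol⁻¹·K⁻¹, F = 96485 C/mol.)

The Cu²⁺/Cu couple has the higher reduction potential and acts as the cathode, so E°_cell = +0.34 − (-0.26) = 0.60 V.
Balancing electrons gives n = 2; the reaction quotient is Q = [Ni²⁺]/[Cu²⁺] = 0.0250.
E = E° − (RT/nF) ln Q = 0.60 − (8.314×323)/(2×96485) × (-3.689) = 0.600 + 0.051 = 0.651 V.

0.651 V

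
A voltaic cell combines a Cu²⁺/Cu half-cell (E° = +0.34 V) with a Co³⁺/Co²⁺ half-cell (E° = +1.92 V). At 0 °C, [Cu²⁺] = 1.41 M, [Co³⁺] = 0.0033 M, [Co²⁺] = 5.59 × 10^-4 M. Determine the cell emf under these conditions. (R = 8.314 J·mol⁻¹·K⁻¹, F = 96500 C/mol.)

The Co³⁺/Co²⁺ couple has the higher reduction potential and acts as the cathode, so E°_cell = +1.92 − (+0.34) = 1.58 V.
Balancing electrons gives n = 2; the reaction quotient is Q = [Cu²⁺]·[Co²⁺]^2/[Co³⁺]^2 = 0.0405.
E = E° − (RT/nF) ln Q = 1.58 − (8.314×273)/(2×96500) × (-3.207) = 1.580 + 0.038 = 1.618 V.

1.62 V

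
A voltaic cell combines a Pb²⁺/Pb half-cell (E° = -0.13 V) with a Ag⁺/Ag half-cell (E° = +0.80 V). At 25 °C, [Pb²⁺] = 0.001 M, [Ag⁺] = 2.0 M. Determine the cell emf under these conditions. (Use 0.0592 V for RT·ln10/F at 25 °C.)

1.04 V

The Ag⁺/Ag couple has the higher reduction potential and acts as the cathode, so E°_cell = +0.80 − (-0.13) = 0.93 V.
Balancing electrons gives n = 2; the reaction quotient is Q = [Pb²⁺]/[Ag⁺]^2 = 2.5 × 10^-4.
At 25 °C, E = E° − (0.0592/n) log Q = 0.93 − (0.0592/2)(-3.602) = 0.930 + 0.107 = 1.037 V.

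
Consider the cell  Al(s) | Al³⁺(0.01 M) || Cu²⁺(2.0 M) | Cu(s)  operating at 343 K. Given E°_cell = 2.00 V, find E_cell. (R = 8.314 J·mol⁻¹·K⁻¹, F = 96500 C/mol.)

Balancing electrons gives n = 6; the reaction quotient is Q = [Al³⁺]^2/[Cu²⁺]^3 = 1.25 × 10^-5.
E = E° − (RT/nF) ln Q = 2.00 − (8.314×343)/(6×96500) × (-11.290) = 2.000 + 0.056 = 2.056 V.

2.06 V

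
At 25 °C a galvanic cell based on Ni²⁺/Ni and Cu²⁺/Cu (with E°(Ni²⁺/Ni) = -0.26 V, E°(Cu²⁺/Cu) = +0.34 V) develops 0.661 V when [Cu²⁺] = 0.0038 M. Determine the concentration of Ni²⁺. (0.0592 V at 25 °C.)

From the Nernst equation, log Q = n(E° − E)/0.0592 = 2(0.60 − 0.661)/0.0592 = -2.061, so Q = 0.00869.
With Q = [Ni²⁺]/[Cu²⁺] and the known concentrations, [Ni²⁺] in the numerator gives [Ni²⁺] = 3.3 × 10^-5 M.

3.3 × 10^-5 M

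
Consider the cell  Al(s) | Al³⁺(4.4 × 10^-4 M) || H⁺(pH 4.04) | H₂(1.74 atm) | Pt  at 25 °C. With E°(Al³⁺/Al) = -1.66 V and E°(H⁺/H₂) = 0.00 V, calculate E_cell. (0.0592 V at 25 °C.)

1.48 V

The hydrogen couple is the cathode, so E°_cell = 1.66 V; n = 6.
[H⁺] = 10^(−4.04) = 9.1 × 10^-5 M, and Q = [Al³⁺]^2·P(H₂)^3 / [H⁺]^6 = 1.77 × 10^18.
E = E° − (0.0592/6) log Q = 1.66 − (0.0592/6)(18.249) = 1.480 V.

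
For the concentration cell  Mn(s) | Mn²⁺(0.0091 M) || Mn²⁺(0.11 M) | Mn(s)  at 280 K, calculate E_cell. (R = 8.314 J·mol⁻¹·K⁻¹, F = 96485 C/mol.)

Both half-cells are Mn²⁺/Mn, so E°_cell = 0. The concentrated side is the cathode; the cell reaction moves Mn²⁺ from high to low concentration with n = 2.
Q = [Mn²⁺]_dilute/[Mn²⁺]_conc = 0.0091/0.11 = 0.0827.
E = 0 − (RT/nF) ln Q = −((8.314×280)/(2×96485))(-2.492) = 0.0301 V.

0.030 V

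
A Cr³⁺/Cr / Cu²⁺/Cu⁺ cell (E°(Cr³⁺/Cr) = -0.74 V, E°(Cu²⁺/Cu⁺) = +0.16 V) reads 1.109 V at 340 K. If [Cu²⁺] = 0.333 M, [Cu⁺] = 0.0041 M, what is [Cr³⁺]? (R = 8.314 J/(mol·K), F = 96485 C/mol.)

From the Nernst equation, ln Q = nF(E° − E)/RT = 3×96485×(0.90 − 1.109)/(8.314×340) = -21.401, so Q = 5.08 × 10^-10.
With Q = [Cr³⁺]·[Cu⁺]^3/[Cu²⁺]^3 and the known concentrations, [Cr³⁺] in the numerator gives [Cr³⁺] = 2.7 × 10^-4 M.

2.7 × 10^-4 M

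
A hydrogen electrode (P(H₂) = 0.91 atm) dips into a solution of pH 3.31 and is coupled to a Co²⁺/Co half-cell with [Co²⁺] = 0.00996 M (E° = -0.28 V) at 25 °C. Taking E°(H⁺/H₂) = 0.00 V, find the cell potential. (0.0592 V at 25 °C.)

0.14 V

The hydrogen couple is the cathode, so E°_cell = 0.28 V; n = 2.
[H⁺] = 10^(−3.31) = 4.9 × 10^-4 M, and Q = [Co²⁺]·P(H₂) / [H⁺]^2 = 3.78 × 10^4.
E = E° − (0.0592/2) log Q = 0.28 − (0.0592/2)(4.577) = 0.145 V.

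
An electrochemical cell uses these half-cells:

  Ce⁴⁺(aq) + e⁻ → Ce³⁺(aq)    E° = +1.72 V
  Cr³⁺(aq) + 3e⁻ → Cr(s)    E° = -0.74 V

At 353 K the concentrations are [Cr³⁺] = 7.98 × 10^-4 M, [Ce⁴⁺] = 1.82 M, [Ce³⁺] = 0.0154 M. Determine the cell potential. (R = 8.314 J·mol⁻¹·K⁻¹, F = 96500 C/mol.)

The Ce⁴⁺/Ce³⁺ couple has the higher reduction potential and acts as the cathode, so E°_cell = +1.72 − (-0.74) = 2.46 V.
Balancing electrons gives n = 3; the reaction quotient is Q = [Cr³⁺]·[Ce³⁺]^3/[Ce⁴⁺]^3 = 4.83 × 10^-10.
E = E° − (RT/nF) ln Q = 2.46 − (8.314×353)/(3×96500) × (-21.450) = 2.460 + 0.217 = 2.677 V.

2.68 V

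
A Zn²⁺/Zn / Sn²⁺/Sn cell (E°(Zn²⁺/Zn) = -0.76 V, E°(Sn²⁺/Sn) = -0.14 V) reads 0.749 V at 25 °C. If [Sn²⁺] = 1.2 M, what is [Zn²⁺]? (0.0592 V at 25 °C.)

From the Nernst equation, log Q = n(E° − E)/0.0592 = 2(0.62 − 0.749)/0.0592 = -4.358, so Q = 4.38 × 10^-5.
With Q = [Zn²⁺]/[Sn²⁺] and the known concentrations, [Zn²⁺] in the numerator gives [Zn²⁺] = 5.3 × 10^-5 M.

5.3 × 10^-5 M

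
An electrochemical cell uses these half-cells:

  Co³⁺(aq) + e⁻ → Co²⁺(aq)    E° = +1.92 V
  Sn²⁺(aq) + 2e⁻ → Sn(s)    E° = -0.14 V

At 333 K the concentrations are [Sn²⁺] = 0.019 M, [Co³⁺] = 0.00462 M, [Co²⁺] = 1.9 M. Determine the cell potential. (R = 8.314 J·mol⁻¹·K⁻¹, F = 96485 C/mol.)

The Co³⁺/Co²⁺ couple has the higher reduction potential and acts as the cathode, so E°_cell = +1.92 − (-0.14) = 2.06 V.
Balancing electrons gives n = 2; the reaction quotient is Q = [Sn²⁺]·[Co²⁺]^2/[Co³⁺]^2 = 3210.
E = E° − (RT/nF) ln Q = 2.06 − (8.314×333)/(2×96485) × (8.075) = 2.060 − 0.116 = 1.944 V.

1.94 V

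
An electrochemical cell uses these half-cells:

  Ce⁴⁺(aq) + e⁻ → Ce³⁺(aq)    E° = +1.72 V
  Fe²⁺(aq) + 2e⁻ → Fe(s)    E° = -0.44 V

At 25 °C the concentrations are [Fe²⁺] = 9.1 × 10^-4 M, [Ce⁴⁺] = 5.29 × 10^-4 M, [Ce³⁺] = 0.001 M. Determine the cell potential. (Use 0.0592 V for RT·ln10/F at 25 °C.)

The Ce⁴⁺/Ce³⁺ couple has the higher reduction potential and acts as the cathode, so E°_cell = +1.72 − (-0.44) = 2.16 V.
Balancing electrons gives n = 2; the reaction quotient is Q = [Fe²⁺]·[Ce³⁺]^2/[Ce⁴⁺]^2 = 0.00325.
At 25 °C, E = E° − (0.0592/n) log Q = 2.16 − (0.0592/2)(-2.488) = 2.160 + 0.074 = 2.234 V.

2.23 V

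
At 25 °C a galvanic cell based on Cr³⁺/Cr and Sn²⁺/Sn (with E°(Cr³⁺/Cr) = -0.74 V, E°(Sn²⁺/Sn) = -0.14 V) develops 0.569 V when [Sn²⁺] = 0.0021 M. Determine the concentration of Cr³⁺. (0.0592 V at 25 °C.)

0.0036 M

From the Nernst equation, log Q = n(E° − E)/0.0592 = 6(0.60 − 0.569)/0.0592 = 3.142, so Q = 1390.
With Q = [Cr³⁺]^2/[Sn²⁺]^3 and the known concentrations, [Cr³⁺]^2 in the numerator gives [Cr³⁺] = 0.0036 M.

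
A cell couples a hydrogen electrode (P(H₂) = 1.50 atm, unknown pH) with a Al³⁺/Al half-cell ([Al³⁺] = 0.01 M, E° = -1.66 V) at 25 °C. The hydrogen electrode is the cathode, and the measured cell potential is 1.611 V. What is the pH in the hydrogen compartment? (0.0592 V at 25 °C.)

pH = 1.41

E°_cell = 1.66 V and n = 6.
log Q = n(E° − E)/0.0592 = 6×(1.66 − 1.611)/0.0592 = 4.966.
With Q = [Al³⁺]^2·P(H₂)^3 / [H⁺]^6, solving for [H⁺] gives log[H⁺] = -1.406, so pH = 1.41.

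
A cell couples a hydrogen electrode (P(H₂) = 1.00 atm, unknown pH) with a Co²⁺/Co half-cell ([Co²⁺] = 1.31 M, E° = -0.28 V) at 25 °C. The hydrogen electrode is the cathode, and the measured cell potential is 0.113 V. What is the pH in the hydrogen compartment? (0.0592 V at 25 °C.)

E°_cell = 0.28 V and n = 2.
log Q = n(E° − E)/0.0592 = 2×(0.28 − 0.113)/0.0592 = 5.642.
With Q = [Co²⁺]·P(H₂) / [H⁺]^2, solving for [H⁺] gives log[H⁺] = -2.762, so pH = 2.76.

pH = 2.76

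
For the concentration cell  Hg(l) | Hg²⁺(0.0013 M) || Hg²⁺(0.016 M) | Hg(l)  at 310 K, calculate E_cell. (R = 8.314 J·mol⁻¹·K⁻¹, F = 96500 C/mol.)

0.034 V

Both half-cells are Hg²⁺/Hg, so E°_cell = 0. The concentrated side is the cathode; the cell reaction moves Hg²⁺ from high to low concentration with n = 2.
Q = [Hg²⁺]_dilute/[Hg²⁺]_conc = 0.0013/0.016 = 0.0812.
E = 0 − (RT/nF) ln Q = −((8.314×310)/(2×96500))(-2.510) = 0.0335 V.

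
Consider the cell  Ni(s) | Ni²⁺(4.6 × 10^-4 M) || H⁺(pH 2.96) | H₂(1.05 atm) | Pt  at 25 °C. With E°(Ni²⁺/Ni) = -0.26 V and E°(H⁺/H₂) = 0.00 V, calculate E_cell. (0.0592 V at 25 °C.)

The hydrogen couple is the cathode, so E°_cell = 0.26 V; n = 2.
[H⁺] = 10^(−2.96) = 0.0011 M, and Q = [Ni²⁺]·P(H₂) / [H⁺]^2 = 402.
E = E° − (0.0592/2) log Q = 0.26 − (0.0592/2)(2.604) = 0.183 V.

0.18 V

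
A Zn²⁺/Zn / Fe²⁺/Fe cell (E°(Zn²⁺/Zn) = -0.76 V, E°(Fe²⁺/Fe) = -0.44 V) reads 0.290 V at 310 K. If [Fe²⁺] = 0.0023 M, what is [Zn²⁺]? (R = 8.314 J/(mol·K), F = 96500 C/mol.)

0.022 M

From the Nernst equation, ln Q = nF(E° − E)/RT = 2×96500×(0.32 − 0.290)/(8.314×310) = 2.247, so Q = 9.45.
With Q = [Zn²⁺]/[Fe²⁺] and the known concentrations, [Zn²⁺] in the numerator gives [Zn²⁺] = 0.022 M.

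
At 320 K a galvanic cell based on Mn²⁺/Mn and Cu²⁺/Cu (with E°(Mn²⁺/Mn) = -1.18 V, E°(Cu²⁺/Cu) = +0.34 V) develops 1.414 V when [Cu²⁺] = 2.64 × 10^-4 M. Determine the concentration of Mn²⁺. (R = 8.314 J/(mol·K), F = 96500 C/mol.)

From the Nernst equation, ln Q = nF(E° − E)/RT = 2×96500×(1.52 − 1.414)/(8.314×320) = 7.690, so Q = 2190.
With Q = [Mn²⁺]/[Cu²⁺] and the known concentrations, [Mn²⁺] in the numerator gives [Mn²⁺] = 0.58 M.

0.58 M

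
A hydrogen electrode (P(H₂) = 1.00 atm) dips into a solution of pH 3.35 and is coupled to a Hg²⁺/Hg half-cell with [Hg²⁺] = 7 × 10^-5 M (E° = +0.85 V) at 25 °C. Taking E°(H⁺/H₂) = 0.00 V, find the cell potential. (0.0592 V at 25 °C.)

The Hg²⁺/Hg couple is the cathode, so E°_cell = 0.85 V; n = 2.
[H⁺] = 10^(−3.35) = 4.5 × 10^-4 M, and Q = [H⁺]^2 / ([Hg²⁺]·P(H₂)) = 0.00285.
E = E° − (0.0592/2) log Q = 0.85 − (0.0592/2)(-2.545) = 0.925 V.

0.93 V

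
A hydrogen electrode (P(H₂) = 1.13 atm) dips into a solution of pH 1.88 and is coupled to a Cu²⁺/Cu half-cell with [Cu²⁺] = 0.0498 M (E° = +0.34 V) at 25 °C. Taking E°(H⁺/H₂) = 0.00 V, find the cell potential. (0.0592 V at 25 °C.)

The Cu²⁺/Cu couple is the cathode, so E°_cell = 0.34 V; n = 2.
[H⁺] = 10^(−1.88) = 0.013 M, and Q = [H⁺]^2 / ([Cu²⁺]·P(H₂)) = 0.00309.
E = E° − (0.0592/2) log Q = 0.34 − (0.0592/2)(-2.510) = 0.414 V.

0.41 V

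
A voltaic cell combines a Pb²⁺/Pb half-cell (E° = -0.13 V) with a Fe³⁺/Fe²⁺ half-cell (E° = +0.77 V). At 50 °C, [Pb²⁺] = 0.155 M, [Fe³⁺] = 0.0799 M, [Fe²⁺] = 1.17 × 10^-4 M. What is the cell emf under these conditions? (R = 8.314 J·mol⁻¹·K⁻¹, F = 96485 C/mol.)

The Fe³⁺/Fe²⁺ couple has the higher reduction potential and acts as the cathode, so E°_cell = +0.77 − (-0.13) = 0.90 V.
Balancing electrons gives n = 2; the reaction quotient is Q = [Pb²⁺]·[Fe²⁺]^2/[Fe³⁺]^2 = 3.32 × 10^-7.
E = E° − (RT/nF) ln Q = 0.90 − (8.314×323)/(2×96485) × (-14.917) = 0.900 + 0.208 = 1.108 V.

1.11 V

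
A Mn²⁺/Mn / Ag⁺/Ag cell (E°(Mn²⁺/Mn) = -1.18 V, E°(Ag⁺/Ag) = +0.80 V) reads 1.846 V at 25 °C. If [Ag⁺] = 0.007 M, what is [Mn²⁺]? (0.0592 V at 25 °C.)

1.6 M

From the Nernst equation, log Q = n(E° − E)/0.0592 = 2(1.98 − 1.846)/0.0592 = 4.527, so Q = 3.37 × 10^4.
With Q = [Mn²⁺]/[Ag⁺]^2 and the known concentrations, [Mn²⁺] in the numerator gives [Mn²⁺] = 1.6 M.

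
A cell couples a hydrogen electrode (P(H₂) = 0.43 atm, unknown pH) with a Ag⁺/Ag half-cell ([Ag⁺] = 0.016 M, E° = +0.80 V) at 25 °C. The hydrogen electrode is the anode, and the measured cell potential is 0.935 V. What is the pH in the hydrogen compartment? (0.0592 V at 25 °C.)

pH = 4.26

E°_cell = 0.80 V and n = 2.
log Q = n(E° − E)/0.0592 = 2×(0.80 − 0.935)/0.0592 = -4.561.
With Q = [H⁺]^2 / ([Ag⁺]^2·P(H₂)), solving for [H⁺] gives log[H⁺] = -4.260, so pH = 4.26.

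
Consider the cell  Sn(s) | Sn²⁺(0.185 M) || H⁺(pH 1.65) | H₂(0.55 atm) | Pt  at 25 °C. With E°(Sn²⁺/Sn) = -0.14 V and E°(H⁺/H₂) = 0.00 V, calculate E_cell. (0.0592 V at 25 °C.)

The hydrogen couple is the cathode, so E°_cell = 0.14 V; n = 2.
[H⁺] = 10^(−1.65) = 0.022 M, and Q = [Sn²⁺]·P(H₂) / [H⁺]^2 = 203.
E = E° − (0.0592/2) log Q = 0.14 − (0.0592/2)(2.308) = 0.072 V.

0.072 V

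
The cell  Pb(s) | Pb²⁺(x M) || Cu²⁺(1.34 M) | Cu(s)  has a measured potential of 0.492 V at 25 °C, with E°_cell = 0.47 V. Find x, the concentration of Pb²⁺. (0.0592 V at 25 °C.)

0.24 M

From the Nernst equation, log Q = n(E° − E)/0.0592 = 2(0.47 − 0.492)/0.0592 = -0.743, so Q = 0.181.
With Q = [Pb²⁺]/[Cu²⁺] and the known concentrations, [Pb²⁺] in the numerator gives [Pb²⁺] = 0.24 M.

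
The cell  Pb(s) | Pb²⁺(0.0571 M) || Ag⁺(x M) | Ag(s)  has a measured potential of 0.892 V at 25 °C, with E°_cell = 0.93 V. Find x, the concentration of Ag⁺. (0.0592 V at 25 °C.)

From the Nernst equation, log Q = n(E° − E)/0.0592 = 2(0.93 − 0.892)/0.0592 = 1.284, so Q = 19.2.
With Q = [Pb²⁺]/[Ag⁺]^2 and the known concentrations, [Ag⁺]^2 in the denominator gives [Ag⁺] = 0.055 M.

0.055 M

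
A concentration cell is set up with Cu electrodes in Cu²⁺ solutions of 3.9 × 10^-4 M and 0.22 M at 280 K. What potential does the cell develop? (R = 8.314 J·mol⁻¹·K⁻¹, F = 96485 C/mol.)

0.076 V

Both half-cells are Cu²⁺/Cu, so E°_cell = 0. The concentrated side is the cathode; the cell reaction moves Cu²⁺ from high to low concentration with n = 2.
Q = [Cu²⁺]_dilute/[Cu²⁺]_conc = 3.9 × 10^-4/0.22 = 0.00177.
E = 0 − (RT/nF) ln Q = −((8.314×280)/(2×96485))(-6.335) = 0.0764 V.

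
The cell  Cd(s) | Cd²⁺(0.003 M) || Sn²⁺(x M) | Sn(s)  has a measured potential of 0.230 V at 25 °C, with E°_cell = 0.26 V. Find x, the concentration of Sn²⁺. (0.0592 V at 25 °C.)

From the Nernst equation, log Q = n(E° − E)/0.0592 = 2(0.26 − 0.230)/0.0592 = 1.014, so Q = 10.3.
With Q = [Cd²⁺]/[Sn²⁺] and the known concentrations, [Sn²⁺] in the denominator gives [Sn²⁺] = 2.9 × 10^-4 M.

2.9 × 10^-4 M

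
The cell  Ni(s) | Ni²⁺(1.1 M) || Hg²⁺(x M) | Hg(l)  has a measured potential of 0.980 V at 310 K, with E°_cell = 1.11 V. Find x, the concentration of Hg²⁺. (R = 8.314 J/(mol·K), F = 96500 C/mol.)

From the Nernst equation, ln Q = nF(E° − E)/RT = 2×96500×(1.11 − 0.980)/(8.314×310) = 9.735, so Q = 1.69 × 10^4.
With Q = [Ni²⁺]/[Hg²⁺] and the known concentrations, [Hg²⁺] in the denominator gives [Hg²⁺] = 6.5 × 10^-5 M.

6.5 × 10^-5 M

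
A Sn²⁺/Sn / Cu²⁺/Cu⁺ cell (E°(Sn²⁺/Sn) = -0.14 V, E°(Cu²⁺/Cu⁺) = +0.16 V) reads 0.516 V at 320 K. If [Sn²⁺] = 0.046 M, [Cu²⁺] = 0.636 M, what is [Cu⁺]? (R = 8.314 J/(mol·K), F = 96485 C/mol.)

0.0012 M

From the Nernst equation, ln Q = nF(E° − E)/RT = 2×96485×(0.30 − 0.516)/(8.314×320) = -15.667, so Q = 1.57 × 10^-7.
With Q = [Sn²⁺]·[Cu⁺]^2/[Cu²⁺]^2 and the known concentrations, [Cu⁺]^2 in the numerator gives [Cu⁺] = 0.0012 M.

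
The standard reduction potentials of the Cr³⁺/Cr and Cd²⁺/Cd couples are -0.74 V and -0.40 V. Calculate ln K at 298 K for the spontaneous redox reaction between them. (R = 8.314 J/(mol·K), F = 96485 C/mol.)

E°_cell = -0.40 − (-0.74) = 0.34 V, with n = 6 electrons transferred.
At equilibrium E = 0, so the Nernst equation gives ln K = nFE°/RT = (6)(96485)(0.34)/((8.314)(298)) = 79.44.

ln K = 79.4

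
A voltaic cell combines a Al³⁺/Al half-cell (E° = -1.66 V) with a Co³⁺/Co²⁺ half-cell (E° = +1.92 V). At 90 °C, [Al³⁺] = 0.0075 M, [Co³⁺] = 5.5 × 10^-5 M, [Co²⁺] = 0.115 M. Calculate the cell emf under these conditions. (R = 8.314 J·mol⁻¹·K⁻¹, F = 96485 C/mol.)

3.39 V

The Co³⁺/Co²⁺ couple has the higher reduction potential and acts as the cathode, so E°_cell = +1.92 − (-1.66) = 3.58 V.
Balancing electrons gives n = 3; the reaction quotient is Q = [Al³⁺]·[Co²⁺]^3/[Co³⁺]^3 = 6.86 × 10^7.
E = E° − (RT/nF) ln Q = 3.58 − (8.314×363)/(3×96485) × (18.043) = 3.580 − 0.188 = 3.392 V.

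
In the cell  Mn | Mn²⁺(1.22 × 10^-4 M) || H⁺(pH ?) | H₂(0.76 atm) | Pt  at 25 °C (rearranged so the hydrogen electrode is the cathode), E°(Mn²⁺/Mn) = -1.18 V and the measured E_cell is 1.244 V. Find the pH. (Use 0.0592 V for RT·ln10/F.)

E°_cell = 1.18 V and n = 2.
log Q = n(E° − E)/0.0592 = 2×(1.18 − 1.244)/0.0592 = -2.162.
With Q = [Mn²⁺]·P(H₂) / [H⁺]^2, solving for [H⁺] gives log[H⁺] = -0.935, so pH = 0.94.

pH = 0.94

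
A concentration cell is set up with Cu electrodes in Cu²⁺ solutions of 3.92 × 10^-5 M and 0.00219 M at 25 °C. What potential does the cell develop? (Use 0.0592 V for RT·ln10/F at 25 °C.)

Both half-cells are Cu²⁺/Cu, so E°_cell = 0. The concentrated side is the cathode; the cell reaction moves Cu²⁺ from high to low concentration with n = 2.
Q = [Cu²⁺]_dilute/[Cu²⁺]_conc = 3.92 × 10^-5/0.00219 = 0.0179.
E = 0 − (0.0592/2) log Q = −(0.0592/2)(-1.747) = 0.0517 V.

0.052 V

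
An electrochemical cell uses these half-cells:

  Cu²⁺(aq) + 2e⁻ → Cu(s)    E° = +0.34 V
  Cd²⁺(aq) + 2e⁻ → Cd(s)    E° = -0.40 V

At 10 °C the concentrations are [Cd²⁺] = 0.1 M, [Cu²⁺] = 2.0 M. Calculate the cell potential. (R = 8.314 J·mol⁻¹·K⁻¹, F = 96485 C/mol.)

0.777 V

The Cu²⁺/Cu couple has the higher reduction potential and acts as the cathode, so E°_cell = +0.34 − (-0.40) = 0.74 V.
Balancing electrons gives n = 2; the reaction quotient is Q = [Cd²⁺]/[Cu²⁺] = 0.0500.
E = E° − (RT/nF) ln Q = 0.74 − (8.314×283)/(2×96485) × (-2.996) = 0.740 + 0.037 = 0.777 V.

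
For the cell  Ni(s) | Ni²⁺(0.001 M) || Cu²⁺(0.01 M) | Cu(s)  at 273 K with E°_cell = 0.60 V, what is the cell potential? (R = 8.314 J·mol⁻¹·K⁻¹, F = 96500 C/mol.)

Balancing electrons gives n = 2; the reaction quotient is Q = [Ni²⁺]/[Cu²⁺] = 0.100.
E = E° − (RT/nF) ln Q = 0.60 − (8.314×273)/(2×96500) × (-2.303) = 0.600 + 0.027 = 0.627 V.

0.627 V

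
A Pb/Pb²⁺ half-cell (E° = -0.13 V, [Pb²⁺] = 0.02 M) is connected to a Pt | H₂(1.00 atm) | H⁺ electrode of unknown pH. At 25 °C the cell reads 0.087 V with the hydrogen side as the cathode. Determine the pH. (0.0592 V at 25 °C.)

pH = 1.58

E°_cell = 0.13 V and n = 2.
log Q = n(E° − E)/0.0592 = 2×(0.13 − 0.087)/0.0592 = 1.453.
With Q = [Pb²⁺]·P(H₂) / [H⁺]^2, solving for [H⁺] gives log[H⁺] = -1.576, so pH = 1.58.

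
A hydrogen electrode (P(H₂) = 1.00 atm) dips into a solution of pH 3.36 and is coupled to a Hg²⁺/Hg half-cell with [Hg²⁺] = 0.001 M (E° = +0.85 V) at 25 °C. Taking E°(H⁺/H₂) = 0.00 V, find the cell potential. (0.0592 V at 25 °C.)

0.96 V

The Hg²⁺/Hg couple is the cathode, so E°_cell = 0.85 V; n = 2.
[H⁺] = 10^(−3.36) = 4.4 × 10^-4 M, and Q = [H⁺]^2 / ([Hg²⁺]·P(H₂)) = 1.91 × 10^-4.
E = E° − (0.0592/2) log Q = 0.85 − (0.0592/2)(-3.720) = 0.960 V.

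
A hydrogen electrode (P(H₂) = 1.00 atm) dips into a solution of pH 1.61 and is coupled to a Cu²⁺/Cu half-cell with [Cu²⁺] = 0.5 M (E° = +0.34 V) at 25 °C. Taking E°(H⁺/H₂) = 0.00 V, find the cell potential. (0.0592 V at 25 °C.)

0.43 V

The Cu²⁺/Cu couple is the cathode, so E°_cell = 0.34 V; n = 2.
[H⁺] = 10^(−1.61) = 0.025 M, and Q = [H⁺]^2 / ([Cu²⁺]·P(H₂)) = 0.00121.
E = E° − (0.0592/2) log Q = 0.34 − (0.0592/2)(-2.919) = 0.426 V.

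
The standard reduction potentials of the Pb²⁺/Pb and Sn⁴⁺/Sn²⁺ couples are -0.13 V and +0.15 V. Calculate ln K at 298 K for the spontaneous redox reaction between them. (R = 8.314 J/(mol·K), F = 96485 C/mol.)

E°_cell = +0.15 − (-0.13) = 0.28 V, with n = 2 electrons transferred.
At equilibrium E = 0, so the Nernst equation gives ln K = nFE°/RT = (2)(96485)(0.28)/((8.314)(298)) = 21.81.

ln K = 21.8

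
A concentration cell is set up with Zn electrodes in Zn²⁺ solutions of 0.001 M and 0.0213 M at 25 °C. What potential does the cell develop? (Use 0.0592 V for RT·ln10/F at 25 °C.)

0.039 V

Both half-cells are Zn²⁺/Zn, so E°_cell = 0. The concentrated side is the cathode; the cell reaction moves Zn²⁺ from high to low concentration with n = 2.
Q = [Zn²⁺]_dilute/[Zn²⁺]_conc = 0.001/0.0213 = 0.0469.
E = 0 − (0.0592/2) log Q = −(0.0592/2)(-1.328) = 0.0393 V.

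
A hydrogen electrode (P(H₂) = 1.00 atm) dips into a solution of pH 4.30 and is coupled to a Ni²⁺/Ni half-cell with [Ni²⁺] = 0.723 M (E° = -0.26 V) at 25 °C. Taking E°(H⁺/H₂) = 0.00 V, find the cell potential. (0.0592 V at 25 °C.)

The hydrogen couple is the cathode, so E°_cell = 0.26 V; n = 2.
[H⁺] = 10^(−4.30) = 5 × 10^-5 M, and Q = [Ni²⁺]·P(H₂) / [H⁺]^2 = 2.88 × 10^8.
E = E° − (0.0592/2) log Q = 0.26 − (0.0592/2)(8.459) = 0.010 V.

0.010 V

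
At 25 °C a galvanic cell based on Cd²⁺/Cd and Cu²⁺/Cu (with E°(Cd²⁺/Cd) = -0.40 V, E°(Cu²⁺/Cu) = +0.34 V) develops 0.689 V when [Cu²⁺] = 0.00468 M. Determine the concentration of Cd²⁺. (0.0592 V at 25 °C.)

0.25 M

From the Nernst equation, log Q = n(E° − E)/0.0592 = 2(0.74 − 0.689)/0.0592 = 1.723, so Q = 52.8.
With Q = [Cd²⁺]/[Cu²⁺] and the known concentrations, [Cd²⁺] in the numerator gives [Cd²⁺] = 0.25 M.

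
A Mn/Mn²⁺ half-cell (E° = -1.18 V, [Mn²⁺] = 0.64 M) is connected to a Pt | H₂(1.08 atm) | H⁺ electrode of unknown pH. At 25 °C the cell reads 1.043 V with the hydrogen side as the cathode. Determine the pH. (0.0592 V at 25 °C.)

E°_cell = 1.18 V and n = 2.
log Q = n(E° − E)/0.0592 = 2×(1.18 − 1.043)/0.0592 = 4.628.
With Q = [Mn²⁺]·P(H₂) / [H⁺]^2, solving for [H⁺] gives log[H⁺] = -2.394, so pH = 2.39.

pH = 2.39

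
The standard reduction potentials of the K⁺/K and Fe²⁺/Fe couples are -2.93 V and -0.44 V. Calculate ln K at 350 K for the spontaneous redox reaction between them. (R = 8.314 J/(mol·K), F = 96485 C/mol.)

ln K = 165.1

E°_cell = -0.44 − (-2.93) = 2.49 V, with n = 2 electrons transferred.
At equilibrium E = 0, so the Nernst equation gives ln K = nFE°/RT = (2)(96485)(2.49)/((8.314)(350)) = 165.12.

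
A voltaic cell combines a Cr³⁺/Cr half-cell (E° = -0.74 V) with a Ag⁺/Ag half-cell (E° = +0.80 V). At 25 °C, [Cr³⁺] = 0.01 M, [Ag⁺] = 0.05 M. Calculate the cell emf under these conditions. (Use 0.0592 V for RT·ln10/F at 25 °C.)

1.50 V

The Ag⁺/Ag couple has the higher reduction potential and acts as the cathode, so E°_cell = +0.80 − (-0.74) = 1.54 V.
Balancing electrons gives n = 3; the reaction quotient is Q = [Cr³⁺]/[Ag⁺]^3 = 80.0.
At 25 °C, E = E° − (0.0592/n) log Q = 1.54 − (0.0592/3)(1.903) = 1.540 − 0.038 = 1.502 V.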